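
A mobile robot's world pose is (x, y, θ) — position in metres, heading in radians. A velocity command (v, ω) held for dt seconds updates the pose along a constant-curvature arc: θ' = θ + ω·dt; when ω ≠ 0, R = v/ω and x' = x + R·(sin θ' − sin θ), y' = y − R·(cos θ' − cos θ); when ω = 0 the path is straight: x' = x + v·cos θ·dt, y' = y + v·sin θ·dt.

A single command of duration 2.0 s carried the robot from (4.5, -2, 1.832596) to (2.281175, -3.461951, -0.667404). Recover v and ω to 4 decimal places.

Δθ = -0.667404 − 1.832596 = -2.500000
ω = Δθ/dt = -2.500000/2.0 = -1.2500
R = Δx/(sin θ' − sin θ) = 1.4000
v = R·ω = 1.4000·-1.2500 = -1.7500

v = -1.7500, ω = -1.2500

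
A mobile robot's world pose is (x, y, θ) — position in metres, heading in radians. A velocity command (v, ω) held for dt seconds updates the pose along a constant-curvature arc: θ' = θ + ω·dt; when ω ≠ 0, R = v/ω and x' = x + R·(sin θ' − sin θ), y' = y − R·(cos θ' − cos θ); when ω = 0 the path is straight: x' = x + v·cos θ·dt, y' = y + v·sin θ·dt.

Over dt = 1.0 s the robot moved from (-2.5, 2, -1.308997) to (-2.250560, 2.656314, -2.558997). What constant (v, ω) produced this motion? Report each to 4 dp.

v = -0.7500, ω = -1.2500

Δθ = -2.558997 − -1.308997 = -1.250000
ω = Δθ/dt = -1.250000/1.0 = -1.2500
R = −Δy/(cos θ' − cos θ) = 0.6000
v = R·ω = 0.6000·-1.2500 = -0.7500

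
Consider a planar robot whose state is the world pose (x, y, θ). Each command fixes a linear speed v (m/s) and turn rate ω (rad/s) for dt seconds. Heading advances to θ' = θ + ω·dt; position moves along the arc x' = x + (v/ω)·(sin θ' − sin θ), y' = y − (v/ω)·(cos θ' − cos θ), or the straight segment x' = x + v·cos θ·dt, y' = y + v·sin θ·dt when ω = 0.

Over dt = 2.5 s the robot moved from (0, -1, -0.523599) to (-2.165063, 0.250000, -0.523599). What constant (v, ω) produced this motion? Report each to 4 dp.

Δθ = -0.523599 − -0.523599 = 0.000000
ω = Δθ/dt = 0.000000/2.5 = 0.0000
ω = 0 → v = (Δx·cos θ + Δy·sin θ)/dt = -1.0000

v = -1.0000, ω = 0.0000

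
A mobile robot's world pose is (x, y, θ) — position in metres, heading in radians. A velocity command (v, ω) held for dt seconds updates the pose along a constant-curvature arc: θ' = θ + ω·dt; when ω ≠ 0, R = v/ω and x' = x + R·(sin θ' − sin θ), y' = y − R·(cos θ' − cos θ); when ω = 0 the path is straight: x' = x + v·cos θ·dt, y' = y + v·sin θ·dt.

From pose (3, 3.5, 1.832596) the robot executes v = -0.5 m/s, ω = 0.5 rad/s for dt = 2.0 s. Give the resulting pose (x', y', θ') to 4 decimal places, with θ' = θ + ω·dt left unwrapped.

(3.6618, 2.8062, 2.8326)

θ' = 1.8326 + 0.5·2.0 = 2.8326
R = v/ω = -0.5/0.5 = -1.0000
x' = 3 + -1.0000·(sin 2.8326 − sin 1.8326) = 3.6618
y' = 3.5 − -1.0000·(cos 2.8326 − cos 1.8326) = 2.8062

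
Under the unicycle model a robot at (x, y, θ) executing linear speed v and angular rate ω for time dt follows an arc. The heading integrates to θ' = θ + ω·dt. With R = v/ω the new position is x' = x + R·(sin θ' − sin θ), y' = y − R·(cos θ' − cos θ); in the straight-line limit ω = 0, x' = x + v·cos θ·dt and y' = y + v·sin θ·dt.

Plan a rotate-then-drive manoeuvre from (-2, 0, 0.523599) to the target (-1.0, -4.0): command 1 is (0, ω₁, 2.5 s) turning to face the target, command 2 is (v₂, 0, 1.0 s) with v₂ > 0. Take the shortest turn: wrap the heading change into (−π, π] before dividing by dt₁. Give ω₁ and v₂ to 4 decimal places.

heading to target = atan2(-4−0, -1−-2) = -1.3258
Δθ = wrap(-1.3258 − 0.5236) = -1.8494; ω₁ = Δθ/dt₁ = -0.7398
distance = √((-1−-2)² + (-4−0)²) = 4.1231; v₂ = distance/dt₂ = 4.1231

ω₁ = -0.7398, v₂ = 4.1231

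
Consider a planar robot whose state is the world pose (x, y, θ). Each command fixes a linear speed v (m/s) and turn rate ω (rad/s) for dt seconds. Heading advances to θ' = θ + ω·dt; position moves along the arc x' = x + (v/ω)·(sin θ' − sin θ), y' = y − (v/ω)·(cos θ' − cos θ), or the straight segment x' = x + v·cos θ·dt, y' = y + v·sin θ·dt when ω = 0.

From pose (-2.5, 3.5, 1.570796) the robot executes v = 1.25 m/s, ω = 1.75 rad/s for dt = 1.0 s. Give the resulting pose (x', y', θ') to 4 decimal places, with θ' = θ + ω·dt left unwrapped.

(-3.3416, 4.2028, 3.3208)

θ' = 1.5708 + 1.75·1.0 = 3.3208
R = v/ω = 1.25/1.75 = 0.7143
x' = -2.5 + 0.7143·(sin 3.3208 − sin 1.5708) = -3.3416
y' = 3.5 − 0.7143·(cos 3.3208 − cos 1.5708) = 4.2028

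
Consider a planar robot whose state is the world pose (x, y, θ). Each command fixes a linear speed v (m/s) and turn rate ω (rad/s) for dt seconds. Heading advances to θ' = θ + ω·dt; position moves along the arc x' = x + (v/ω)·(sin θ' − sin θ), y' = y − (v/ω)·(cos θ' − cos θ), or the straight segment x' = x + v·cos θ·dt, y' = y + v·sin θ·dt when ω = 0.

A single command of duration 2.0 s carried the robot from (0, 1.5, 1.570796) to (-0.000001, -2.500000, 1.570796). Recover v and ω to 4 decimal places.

v = -2.0000, ω = 0.0000

Δθ = 1.570796 − 1.570796 = 0.000000
ω = Δθ/dt = 0.000000/2.0 = 0.0000
ω = 0 → v = (Δx·cos θ + Δy·sin θ)/dt = -2.0000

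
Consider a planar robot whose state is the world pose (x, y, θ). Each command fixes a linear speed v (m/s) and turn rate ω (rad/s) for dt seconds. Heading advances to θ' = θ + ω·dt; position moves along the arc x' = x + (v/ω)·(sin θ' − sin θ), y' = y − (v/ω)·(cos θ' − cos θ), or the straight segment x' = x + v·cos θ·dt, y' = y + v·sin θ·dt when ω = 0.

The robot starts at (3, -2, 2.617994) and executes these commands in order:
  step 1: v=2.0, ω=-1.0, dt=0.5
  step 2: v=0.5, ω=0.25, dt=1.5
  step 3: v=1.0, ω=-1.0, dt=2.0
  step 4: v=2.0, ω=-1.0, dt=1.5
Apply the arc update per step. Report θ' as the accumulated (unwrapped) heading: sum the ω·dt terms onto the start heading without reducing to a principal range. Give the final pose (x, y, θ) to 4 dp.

(4.5600, 0.2295, -1.0070)

step 1: θ'=2.1180 (R=-2.0000) → pose (2.2920, -1.3085, 2.1180)
step 2: θ'=2.4930 (R=2.0000) → pose (1.7922, -0.7553, 2.4930)
step 3: θ'=0.4930 (R=-1.0000) → pose (1.9230, 0.9226, 0.4930)
step 4: θ'=-1.0070 (R=-2.0000) → pose (4.5600, 0.2295, -1.0070)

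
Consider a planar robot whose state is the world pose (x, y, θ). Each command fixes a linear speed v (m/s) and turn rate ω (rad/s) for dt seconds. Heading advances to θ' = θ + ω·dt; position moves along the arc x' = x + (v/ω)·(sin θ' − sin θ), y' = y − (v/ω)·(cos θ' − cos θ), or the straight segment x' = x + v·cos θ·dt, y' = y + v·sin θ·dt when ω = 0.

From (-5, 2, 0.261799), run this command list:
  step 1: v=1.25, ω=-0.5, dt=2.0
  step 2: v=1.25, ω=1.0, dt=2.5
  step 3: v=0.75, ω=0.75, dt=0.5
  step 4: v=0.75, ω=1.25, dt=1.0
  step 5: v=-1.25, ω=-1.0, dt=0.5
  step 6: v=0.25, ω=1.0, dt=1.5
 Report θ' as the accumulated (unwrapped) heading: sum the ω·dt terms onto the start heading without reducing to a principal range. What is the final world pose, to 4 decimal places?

(-1.0733, 3.0381, 4.3868)

step 1: θ'=-0.7382 (R=-2.5000) → pose (-2.6706, 1.4344, -0.7382)
step 2: θ'=1.7618 (R=1.2500) → pose (-0.6021, 2.5963, 1.7618)
step 3: θ'=2.1368 (R=1.0000) → pose (-0.7399, 2.9427, 2.1368)
step 4: θ'=3.3868 (R=0.6000) → pose (-1.3919, 3.2030, 3.3868)
step 5: θ'=2.8868 (R=1.2500) → pose (-0.7734, 3.2000, 2.8868)
step 6: θ'=4.3868 (R=0.2500) → pose (-1.0733, 3.0381, 4.3868)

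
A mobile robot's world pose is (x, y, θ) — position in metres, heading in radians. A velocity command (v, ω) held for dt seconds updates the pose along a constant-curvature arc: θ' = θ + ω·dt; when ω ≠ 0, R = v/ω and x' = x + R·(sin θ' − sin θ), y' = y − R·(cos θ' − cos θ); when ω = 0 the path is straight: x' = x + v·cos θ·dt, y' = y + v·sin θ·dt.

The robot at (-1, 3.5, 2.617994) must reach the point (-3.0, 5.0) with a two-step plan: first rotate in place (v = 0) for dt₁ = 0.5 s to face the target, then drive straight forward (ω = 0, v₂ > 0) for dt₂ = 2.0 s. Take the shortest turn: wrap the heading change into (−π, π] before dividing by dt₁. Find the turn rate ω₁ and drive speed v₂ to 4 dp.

heading to target = atan2(5−3.5, -3−-1) = 2.4981
Δθ = wrap(2.4981 − 2.6180) = -0.1199; ω₁ = Δθ/dt₁ = -0.2398
distance = √((-3−-1)² + (5−3.5)²) = 2.5000; v₂ = distance/dt₂ = 1.2500

ω₁ = -0.2398, v₂ = 1.2500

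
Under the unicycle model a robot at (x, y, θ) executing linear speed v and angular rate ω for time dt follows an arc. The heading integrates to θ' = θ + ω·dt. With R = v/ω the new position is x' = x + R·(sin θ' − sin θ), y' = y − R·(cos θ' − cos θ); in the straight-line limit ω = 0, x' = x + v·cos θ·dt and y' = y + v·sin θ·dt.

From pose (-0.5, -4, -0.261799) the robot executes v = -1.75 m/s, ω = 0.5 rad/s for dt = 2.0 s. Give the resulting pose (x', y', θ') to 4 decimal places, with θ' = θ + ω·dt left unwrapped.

θ' = -0.2618 + 0.5·2.0 = 0.7382
R = v/ω = -1.75/0.5 = -3.5000
x' = -0.5 + -3.5000·(sin 0.7382 − sin -0.2618) = -3.7612
y' = -4 − -3.5000·(cos 0.7382 − cos -0.2618) = -4.7919

(-3.7612, -4.7919, 0.7382)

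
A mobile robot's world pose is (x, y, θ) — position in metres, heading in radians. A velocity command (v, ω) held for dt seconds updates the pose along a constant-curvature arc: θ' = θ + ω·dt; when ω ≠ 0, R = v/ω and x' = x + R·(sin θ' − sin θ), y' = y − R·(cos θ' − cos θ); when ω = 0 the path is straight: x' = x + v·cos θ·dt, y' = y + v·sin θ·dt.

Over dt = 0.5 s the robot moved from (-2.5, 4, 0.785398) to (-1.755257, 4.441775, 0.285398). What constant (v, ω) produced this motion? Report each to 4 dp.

v = 1.7500, ω = -1.0000

Δθ = 0.285398 − 0.785398 = -0.500000
ω = Δθ/dt = -0.500000/0.5 = -1.0000
R = Δx/(sin θ' − sin θ) = -1.7500
v = R·ω = -1.7500·-1.0000 = 1.7500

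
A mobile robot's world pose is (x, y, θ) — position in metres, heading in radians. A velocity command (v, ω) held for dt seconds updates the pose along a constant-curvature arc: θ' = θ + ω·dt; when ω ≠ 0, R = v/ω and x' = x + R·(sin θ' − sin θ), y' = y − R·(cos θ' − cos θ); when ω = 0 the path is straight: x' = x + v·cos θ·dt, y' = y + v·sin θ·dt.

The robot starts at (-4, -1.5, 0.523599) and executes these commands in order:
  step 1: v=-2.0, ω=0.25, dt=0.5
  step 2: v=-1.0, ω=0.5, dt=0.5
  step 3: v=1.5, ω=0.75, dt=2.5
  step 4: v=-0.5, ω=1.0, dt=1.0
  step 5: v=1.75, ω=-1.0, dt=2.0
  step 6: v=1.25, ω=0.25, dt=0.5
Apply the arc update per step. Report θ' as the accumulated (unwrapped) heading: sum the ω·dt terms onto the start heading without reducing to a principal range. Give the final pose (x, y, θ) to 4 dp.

step 1: θ'=0.6486 (R=-8.0000) → pose (-4.8326, -2.0528, 0.6486)
step 2: θ'=0.8986 (R=-2.0000) → pose (-5.1893, -2.4012, 0.8986)
step 3: θ'=2.7736 (R=2.0000) → pose (-6.0348, 0.7103, 2.7736)
step 4: θ'=3.7736 (R=-0.5000) → pose (-5.5595, 0.7734, 3.7736)
step 5: θ'=1.7736 (R=-1.7500) → pose (-8.3075, 1.8329, 1.7736)
step 6: θ'=1.8986 (R=5.0000) → pose (-8.4712, 2.4357, 1.8986)

(-8.4712, 2.4357, 1.8986)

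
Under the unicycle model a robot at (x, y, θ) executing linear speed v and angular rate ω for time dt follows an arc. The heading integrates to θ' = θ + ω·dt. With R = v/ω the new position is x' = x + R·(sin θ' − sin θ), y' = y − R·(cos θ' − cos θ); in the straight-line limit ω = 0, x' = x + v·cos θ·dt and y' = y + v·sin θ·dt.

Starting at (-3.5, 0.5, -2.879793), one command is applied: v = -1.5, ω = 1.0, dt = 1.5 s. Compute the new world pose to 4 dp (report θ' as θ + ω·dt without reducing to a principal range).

(-2.4155, 2.2337, -1.3798)

θ' = -2.8798 + 1.0·1.5 = -1.3798
R = v/ω = -1.5/1.0 = -1.5000
x' = -3.5 + -1.5000·(sin -1.3798 − sin -2.8798) = -2.4155
y' = 0.5 − -1.5000·(cos -1.3798 − cos -2.8798) = 2.2337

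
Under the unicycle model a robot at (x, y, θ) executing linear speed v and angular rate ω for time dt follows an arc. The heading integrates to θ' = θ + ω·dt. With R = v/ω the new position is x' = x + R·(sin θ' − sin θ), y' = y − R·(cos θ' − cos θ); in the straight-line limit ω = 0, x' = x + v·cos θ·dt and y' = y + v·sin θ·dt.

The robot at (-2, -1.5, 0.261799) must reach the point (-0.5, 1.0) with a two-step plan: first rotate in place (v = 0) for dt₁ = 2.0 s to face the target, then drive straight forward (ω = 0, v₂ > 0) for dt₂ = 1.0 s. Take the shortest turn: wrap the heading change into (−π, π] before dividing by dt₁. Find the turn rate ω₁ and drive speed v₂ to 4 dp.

ω₁ = 0.3843, v₂ = 2.9155

heading to target = atan2(1−-1.5, -0.5−-2) = 1.0304
Δθ = wrap(1.0304 − 0.2618) = 0.7686; ω₁ = Δθ/dt₁ = 0.3843
distance = √((-0.5−-2)² + (1−-1.5)²) = 2.9155; v₂ = distance/dt₂ = 2.9155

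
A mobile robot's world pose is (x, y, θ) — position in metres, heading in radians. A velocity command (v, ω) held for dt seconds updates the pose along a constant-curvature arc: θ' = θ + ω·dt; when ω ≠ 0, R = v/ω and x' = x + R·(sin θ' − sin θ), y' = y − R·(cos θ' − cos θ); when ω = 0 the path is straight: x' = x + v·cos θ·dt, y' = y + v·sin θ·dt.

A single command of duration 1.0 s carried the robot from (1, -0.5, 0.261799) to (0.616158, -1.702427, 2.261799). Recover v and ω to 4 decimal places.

v = -1.5000, ω = 2.0000

Δθ = 2.261799 − 0.261799 = 2.000000
ω = Δθ/dt = 2.000000/1.0 = 2.0000
R = −Δy/(cos θ' − cos θ) = -0.7500
v = R·ω = -0.7500·2.0000 = -1.5000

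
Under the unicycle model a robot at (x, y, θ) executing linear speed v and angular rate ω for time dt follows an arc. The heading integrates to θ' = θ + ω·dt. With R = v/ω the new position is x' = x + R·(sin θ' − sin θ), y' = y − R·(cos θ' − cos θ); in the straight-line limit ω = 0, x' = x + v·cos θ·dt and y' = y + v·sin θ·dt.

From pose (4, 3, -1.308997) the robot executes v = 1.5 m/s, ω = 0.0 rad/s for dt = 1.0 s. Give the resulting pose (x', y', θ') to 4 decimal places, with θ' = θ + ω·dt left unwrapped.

θ' = -1.3090 + 0.0·1.0 = -1.3090
ω = 0 → straight: x' = 4 + 1.5·cos(-1.3090)·1.0 = 4.3882
y' = 3 + 1.5·sin(-1.3090)·1.0 = 1.5511

(4.3882, 1.5511, -1.3090)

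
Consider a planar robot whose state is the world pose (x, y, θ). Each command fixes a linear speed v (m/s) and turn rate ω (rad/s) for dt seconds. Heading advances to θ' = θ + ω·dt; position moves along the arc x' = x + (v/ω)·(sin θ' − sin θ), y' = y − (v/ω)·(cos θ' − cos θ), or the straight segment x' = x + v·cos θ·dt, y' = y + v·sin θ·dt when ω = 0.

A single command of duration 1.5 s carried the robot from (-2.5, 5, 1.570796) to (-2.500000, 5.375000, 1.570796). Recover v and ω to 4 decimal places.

Δθ = 1.570796 − 1.570796 = 0.000000
ω = Δθ/dt = 0.000000/1.5 = 0.0000
ω = 0 → v = (Δx·cos θ + Δy·sin θ)/dt = 0.2500

v = 0.2500, ω = 0.0000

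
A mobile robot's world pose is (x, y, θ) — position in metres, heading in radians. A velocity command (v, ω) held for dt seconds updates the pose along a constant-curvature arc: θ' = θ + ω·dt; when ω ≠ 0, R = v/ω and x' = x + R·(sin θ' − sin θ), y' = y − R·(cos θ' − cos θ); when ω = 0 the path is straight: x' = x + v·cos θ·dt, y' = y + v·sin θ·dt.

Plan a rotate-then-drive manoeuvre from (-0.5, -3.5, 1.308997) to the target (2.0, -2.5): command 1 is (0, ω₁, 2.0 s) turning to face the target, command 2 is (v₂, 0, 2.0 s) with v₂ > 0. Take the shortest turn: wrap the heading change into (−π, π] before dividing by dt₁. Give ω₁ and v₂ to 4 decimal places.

ω₁ = -0.4642, v₂ = 1.3463

heading to target = atan2(-2.5−-3.5, 2−-0.5) = 0.3805
Δθ = wrap(0.3805 − 1.3090) = -0.9285; ω₁ = Δθ/dt₁ = -0.4642
distance = √((2−-0.5)² + (-2.5−-3.5)²) = 2.6926; v₂ = distance/dt₂ = 1.3463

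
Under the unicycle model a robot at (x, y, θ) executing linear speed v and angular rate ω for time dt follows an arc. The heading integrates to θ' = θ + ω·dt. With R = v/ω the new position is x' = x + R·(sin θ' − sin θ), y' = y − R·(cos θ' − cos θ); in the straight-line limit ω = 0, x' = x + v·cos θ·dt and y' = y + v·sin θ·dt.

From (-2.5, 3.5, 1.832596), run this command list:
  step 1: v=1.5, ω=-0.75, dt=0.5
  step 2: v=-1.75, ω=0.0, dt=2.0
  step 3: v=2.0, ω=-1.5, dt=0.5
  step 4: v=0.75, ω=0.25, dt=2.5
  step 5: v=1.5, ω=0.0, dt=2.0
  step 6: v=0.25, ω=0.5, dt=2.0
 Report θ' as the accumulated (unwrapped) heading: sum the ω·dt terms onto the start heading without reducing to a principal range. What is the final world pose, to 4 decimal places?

(-0.9435, 6.5789, 2.3326)

step 1: θ'=1.4576 (R=-2.0000) → pose (-2.5553, 4.2436, 1.4576)
step 2: θ'=1.4576 (straight) → pose (-2.9507, 0.7660, 1.4576)
step 3: θ'=0.7076 (R=-1.3333) → pose (-2.4926, 1.6286, 0.7076)
step 4: θ'=1.3326 (R=3.0000) → pose (-1.5273, 3.2005, 1.3326)
step 5: θ'=1.3326 (straight) → pose (-0.8195, 6.1158, 1.3326)
step 6: θ'=2.3326 (R=0.5000) → pose (-0.9435, 6.5789, 2.3326)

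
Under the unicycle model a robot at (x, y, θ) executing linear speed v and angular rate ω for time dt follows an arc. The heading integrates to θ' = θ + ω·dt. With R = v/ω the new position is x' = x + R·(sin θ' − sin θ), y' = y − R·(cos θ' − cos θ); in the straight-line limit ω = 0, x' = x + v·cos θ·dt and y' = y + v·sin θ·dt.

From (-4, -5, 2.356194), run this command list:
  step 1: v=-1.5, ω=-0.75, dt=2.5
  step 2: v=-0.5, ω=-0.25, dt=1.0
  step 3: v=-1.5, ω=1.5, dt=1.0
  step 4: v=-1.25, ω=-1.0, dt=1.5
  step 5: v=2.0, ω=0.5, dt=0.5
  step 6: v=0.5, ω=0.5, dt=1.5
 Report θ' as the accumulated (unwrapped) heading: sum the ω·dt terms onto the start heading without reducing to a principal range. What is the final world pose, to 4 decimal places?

step 1: θ'=0.4812 (R=2.0000) → pose (-4.4885, -8.1871, 0.4812)
step 2: θ'=0.2312 (R=2.0000) → pose (-4.9559, -8.3610, 0.2312)
step 3: θ'=1.7312 (R=-1.0000) → pose (-5.7140, -9.4941, 1.7312)
step 4: θ'=0.2312 (R=1.2500) → pose (-6.6615, -10.9105, 0.2312)
step 5: θ'=0.4812 (R=4.0000) → pose (-5.7267, -10.5627, 0.4812)
step 6: θ'=1.2312 (R=1.0000) → pose (-5.2466, -10.0094, 1.2312)

(-5.2466, -10.0094, 1.2312)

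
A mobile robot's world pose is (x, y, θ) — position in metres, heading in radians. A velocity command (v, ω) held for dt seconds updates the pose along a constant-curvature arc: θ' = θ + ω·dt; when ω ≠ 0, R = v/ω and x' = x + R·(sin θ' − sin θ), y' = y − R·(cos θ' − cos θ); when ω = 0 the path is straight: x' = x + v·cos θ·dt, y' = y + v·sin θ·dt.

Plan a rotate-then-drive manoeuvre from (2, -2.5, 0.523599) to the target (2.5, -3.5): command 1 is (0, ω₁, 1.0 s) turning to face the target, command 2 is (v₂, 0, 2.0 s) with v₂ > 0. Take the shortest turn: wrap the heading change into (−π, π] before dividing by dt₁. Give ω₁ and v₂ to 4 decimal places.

ω₁ = -1.6307, v₂ = 0.5590

heading to target = atan2(-3.5−-2.5, 2.5−2) = -1.1071
Δθ = wrap(-1.1071 − 0.5236) = -1.6307; ω₁ = Δθ/dt₁ = -1.6307
distance = √((2.5−2)² + (-3.5−-2.5)²) = 1.1180; v₂ = distance/dt₂ = 0.5590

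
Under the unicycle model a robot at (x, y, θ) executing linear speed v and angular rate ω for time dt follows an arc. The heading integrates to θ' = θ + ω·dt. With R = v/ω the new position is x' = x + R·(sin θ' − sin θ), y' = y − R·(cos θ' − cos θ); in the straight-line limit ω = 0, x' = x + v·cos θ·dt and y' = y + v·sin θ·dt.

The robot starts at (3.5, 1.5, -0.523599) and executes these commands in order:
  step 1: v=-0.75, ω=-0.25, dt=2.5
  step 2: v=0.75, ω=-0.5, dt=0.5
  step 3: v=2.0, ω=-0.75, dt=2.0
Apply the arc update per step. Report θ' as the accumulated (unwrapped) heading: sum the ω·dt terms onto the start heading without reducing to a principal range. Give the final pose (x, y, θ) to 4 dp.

step 1: θ'=-1.1486 (R=3.0000) → pose (2.2634, 2.8688, -1.1486)
step 2: θ'=-1.3986 (R=-1.5000) → pose (2.3730, 2.5112, -1.3986)
step 3: θ'=-2.8986 (R=-2.6667) → pose (0.3874, -0.5341, -2.8986)

(0.3874, -0.5341, -2.8986)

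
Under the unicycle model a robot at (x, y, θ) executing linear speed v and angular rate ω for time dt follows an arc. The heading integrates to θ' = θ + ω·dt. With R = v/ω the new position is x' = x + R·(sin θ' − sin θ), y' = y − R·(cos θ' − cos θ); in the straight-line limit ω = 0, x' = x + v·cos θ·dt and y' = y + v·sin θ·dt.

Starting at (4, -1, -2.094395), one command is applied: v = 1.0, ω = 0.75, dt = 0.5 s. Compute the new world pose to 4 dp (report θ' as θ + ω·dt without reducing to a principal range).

(3.8361, -1.4693, -1.7194)

θ' = -2.0944 + 0.75·0.5 = -1.7194
R = v/ω = 1.0/0.75 = 1.3333
x' = 4 + 1.3333·(sin -1.7194 − sin -2.0944) = 3.8361
y' = -1 − 1.3333·(cos -1.7194 − cos -2.0944) = -1.4693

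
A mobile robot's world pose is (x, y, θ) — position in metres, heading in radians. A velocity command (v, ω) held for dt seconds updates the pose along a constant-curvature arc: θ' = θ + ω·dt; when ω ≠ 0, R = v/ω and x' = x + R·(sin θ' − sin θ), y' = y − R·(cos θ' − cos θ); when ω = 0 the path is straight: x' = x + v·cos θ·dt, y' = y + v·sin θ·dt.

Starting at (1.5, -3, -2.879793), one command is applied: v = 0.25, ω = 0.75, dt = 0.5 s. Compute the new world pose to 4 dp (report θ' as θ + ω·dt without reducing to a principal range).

θ' = -2.8798 + 0.75·0.5 = -2.5048
R = v/ω = 0.25/0.75 = 0.3333
x' = 1.5 + 0.3333·(sin -2.5048 − sin -2.8798) = 1.3881
y' = -3 − 0.3333·(cos -2.5048 − cos -2.8798) = -3.0540

(1.3881, -3.0540, -2.5048)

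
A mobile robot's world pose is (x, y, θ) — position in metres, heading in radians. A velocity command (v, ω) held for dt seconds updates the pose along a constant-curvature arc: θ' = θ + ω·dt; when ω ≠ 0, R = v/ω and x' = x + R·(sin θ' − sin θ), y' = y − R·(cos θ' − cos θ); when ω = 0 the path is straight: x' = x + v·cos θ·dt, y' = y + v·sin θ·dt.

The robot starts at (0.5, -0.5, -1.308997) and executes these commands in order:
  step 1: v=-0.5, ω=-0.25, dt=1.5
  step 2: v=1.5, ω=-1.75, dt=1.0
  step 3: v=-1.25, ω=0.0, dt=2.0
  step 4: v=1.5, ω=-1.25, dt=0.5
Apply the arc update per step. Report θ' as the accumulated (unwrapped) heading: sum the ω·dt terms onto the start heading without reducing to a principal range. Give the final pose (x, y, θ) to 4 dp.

step 1: θ'=-1.6840 (R=2.0000) → pose (0.4447, 0.2436, -1.6840)
step 2: θ'=-3.4340 (R=-0.8571) → pose (-0.6541, -0.4804, -3.4340)
step 3: θ'=-3.4340 (straight) → pose (1.7398, -1.2010, -3.4340)
step 4: θ'=-4.0590 (R=-1.2000) → pose (1.1329, -0.7814, -4.0590)

(1.1329, -0.7814, -4.0590)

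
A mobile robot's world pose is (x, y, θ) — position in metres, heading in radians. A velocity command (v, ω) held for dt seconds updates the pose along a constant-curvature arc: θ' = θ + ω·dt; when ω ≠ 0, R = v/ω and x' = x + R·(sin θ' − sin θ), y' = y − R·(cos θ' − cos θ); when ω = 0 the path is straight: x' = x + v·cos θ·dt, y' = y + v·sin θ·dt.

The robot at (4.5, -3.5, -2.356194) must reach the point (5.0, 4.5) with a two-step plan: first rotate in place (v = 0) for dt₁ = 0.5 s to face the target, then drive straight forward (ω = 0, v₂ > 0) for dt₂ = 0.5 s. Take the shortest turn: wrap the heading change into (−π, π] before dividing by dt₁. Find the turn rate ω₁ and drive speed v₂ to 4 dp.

heading to target = atan2(4.5−-3.5, 5−4.5) = 1.5084
Δθ = wrap(1.5084 − -2.3562) = -2.4186; ω₁ = Δθ/dt₁ = -4.8372
distance = √((5−4.5)² + (4.5−-3.5)²) = 8.0156; v₂ = distance/dt₂ = 16.0312

ω₁ = -4.8372, v₂ = 16.0312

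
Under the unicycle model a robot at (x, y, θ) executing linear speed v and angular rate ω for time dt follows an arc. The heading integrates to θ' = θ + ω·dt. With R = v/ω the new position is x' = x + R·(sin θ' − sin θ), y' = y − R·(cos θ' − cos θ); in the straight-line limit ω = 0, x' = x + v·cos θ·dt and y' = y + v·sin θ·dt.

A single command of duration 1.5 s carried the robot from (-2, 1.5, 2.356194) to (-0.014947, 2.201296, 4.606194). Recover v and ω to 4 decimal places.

v = -1.7500, ω = 1.5000

Δθ = 4.606194 − 2.356194 = 2.250000
ω = Δθ/dt = 2.250000/1.5 = 1.5000
R = Δx/(sin θ' − sin θ) = -1.1667
v = R·ω = -1.1667·1.5000 = -1.7500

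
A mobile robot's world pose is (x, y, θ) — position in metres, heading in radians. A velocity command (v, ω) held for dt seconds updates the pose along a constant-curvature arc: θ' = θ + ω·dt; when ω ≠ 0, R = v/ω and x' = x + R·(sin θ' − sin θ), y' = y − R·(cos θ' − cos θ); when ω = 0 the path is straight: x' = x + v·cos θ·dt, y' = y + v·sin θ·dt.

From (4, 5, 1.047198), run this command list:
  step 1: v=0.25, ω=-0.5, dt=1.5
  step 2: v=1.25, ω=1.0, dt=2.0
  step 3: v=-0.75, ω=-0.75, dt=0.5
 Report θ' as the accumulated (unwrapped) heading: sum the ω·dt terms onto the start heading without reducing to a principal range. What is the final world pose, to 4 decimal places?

(5.0463, 6.9335, 1.9222)

step 1: θ'=0.2972 (R=-0.5000) → pose (4.2866, 5.2281, 0.2972)
step 2: θ'=2.2972 (R=1.2500) → pose (4.8550, 7.2535, 2.2972)
step 3: θ'=1.9222 (R=1.0000) → pose (5.0463, 6.9335, 1.9222)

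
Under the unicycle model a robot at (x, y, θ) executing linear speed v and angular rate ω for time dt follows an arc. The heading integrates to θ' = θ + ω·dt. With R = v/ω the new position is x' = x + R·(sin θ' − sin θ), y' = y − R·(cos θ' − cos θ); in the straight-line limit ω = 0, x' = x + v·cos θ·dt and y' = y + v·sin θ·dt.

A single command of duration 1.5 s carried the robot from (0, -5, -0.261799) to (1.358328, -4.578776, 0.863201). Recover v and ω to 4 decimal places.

v = 1.0000, ω = 0.7500

Δθ = 0.863201 − -0.261799 = 1.125000
ω = Δθ/dt = 1.125000/1.5 = 0.7500
R = Δx/(sin θ' − sin θ) = 1.3333
v = R·ω = 1.3333·0.7500 = 1.0000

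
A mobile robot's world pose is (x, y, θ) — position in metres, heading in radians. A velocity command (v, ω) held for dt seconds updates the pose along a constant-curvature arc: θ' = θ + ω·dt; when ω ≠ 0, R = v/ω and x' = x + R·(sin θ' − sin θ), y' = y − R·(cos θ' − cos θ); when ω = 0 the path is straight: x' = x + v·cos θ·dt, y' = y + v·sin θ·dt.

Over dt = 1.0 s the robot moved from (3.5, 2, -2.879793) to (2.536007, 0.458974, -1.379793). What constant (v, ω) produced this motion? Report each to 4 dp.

Δθ = -1.379793 − -2.879793 = 1.500000
ω = Δθ/dt = 1.500000/1.0 = 1.5000
R = −Δy/(cos θ' − cos θ) = 1.3333
v = R·ω = 1.3333·1.5000 = 2.0000

v = 2.0000, ω = 1.5000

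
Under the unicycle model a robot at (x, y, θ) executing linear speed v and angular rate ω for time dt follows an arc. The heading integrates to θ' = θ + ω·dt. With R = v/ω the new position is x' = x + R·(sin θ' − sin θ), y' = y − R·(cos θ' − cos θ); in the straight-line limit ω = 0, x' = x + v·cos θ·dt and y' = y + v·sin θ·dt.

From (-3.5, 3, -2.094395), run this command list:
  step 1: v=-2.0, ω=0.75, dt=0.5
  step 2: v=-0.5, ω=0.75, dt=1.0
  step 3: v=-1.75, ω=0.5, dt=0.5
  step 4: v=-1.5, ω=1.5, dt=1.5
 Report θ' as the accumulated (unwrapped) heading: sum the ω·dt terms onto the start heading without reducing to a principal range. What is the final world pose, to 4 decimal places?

step 1: θ'=-1.7194 (R=-2.6667) → pose (-3.1721, 3.9385, -1.7194)
step 2: θ'=-0.9694 (R=-0.6667) → pose (-3.2817, 4.4144, -0.9694)
step 3: θ'=-0.7194 (R=-3.5000) → pose (-3.8614, 5.0668, -0.7194)
step 4: θ'=1.5306 (R=-1.0000) → pose (-5.5195, 4.3548, 1.5306)

(-5.5195, 4.3548, 1.5306)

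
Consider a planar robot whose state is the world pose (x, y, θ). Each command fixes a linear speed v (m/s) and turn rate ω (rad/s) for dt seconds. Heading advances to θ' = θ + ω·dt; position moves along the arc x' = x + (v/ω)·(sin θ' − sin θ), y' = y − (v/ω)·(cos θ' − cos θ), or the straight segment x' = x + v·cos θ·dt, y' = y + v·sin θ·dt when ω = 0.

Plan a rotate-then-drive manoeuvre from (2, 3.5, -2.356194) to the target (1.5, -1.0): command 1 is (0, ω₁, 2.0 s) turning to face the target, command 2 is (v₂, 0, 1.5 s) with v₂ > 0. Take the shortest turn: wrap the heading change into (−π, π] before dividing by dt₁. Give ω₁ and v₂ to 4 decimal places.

heading to target = atan2(-1−3.5, 1.5−2) = -1.6815
Δθ = wrap(-1.6815 − -2.3562) = 0.6747; ω₁ = Δθ/dt₁ = 0.3374
distance = √((1.5−2)² + (-1−3.5)²) = 4.5277; v₂ = distance/dt₂ = 3.0185

ω₁ = 0.3374, v₂ = 3.0185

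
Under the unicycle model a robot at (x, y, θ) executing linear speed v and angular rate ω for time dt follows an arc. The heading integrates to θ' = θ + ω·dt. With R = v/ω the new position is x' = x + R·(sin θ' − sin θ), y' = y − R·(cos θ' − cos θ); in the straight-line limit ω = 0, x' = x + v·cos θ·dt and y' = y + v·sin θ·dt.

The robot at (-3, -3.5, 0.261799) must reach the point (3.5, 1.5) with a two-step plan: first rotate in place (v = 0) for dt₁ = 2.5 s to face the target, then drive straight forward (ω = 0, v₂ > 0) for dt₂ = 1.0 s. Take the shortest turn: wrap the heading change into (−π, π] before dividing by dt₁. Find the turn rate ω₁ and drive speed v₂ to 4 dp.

ω₁ = 0.1576, v₂ = 8.2006

heading to target = atan2(1.5−-3.5, 3.5−-3) = 0.6557
Δθ = wrap(0.6557 − 0.2618) = 0.3939; ω₁ = Δθ/dt₁ = 0.1576
distance = √((3.5−-3)² + (1.5−-3.5)²) = 8.2006; v₂ = distance/dt₂ = 8.2006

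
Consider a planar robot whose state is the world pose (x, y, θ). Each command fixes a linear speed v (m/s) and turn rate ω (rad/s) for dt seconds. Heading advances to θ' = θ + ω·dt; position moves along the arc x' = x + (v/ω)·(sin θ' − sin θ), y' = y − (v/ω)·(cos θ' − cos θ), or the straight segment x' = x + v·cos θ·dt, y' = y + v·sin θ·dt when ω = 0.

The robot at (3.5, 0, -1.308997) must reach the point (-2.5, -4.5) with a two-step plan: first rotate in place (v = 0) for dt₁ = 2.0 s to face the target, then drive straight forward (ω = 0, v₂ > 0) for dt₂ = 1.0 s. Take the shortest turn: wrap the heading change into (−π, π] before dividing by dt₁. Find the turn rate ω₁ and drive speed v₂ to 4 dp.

ω₁ = -0.5945, v₂ = 7.5000

heading to target = atan2(-4.5−0, -2.5−3.5) = -2.4981
Δθ = wrap(-2.4981 − -1.3090) = -1.1891; ω₁ = Δθ/dt₁ = -0.5945
distance = √((-2.5−3.5)² + (-4.5−0)²) = 7.5000; v₂ = distance/dt₂ = 7.5000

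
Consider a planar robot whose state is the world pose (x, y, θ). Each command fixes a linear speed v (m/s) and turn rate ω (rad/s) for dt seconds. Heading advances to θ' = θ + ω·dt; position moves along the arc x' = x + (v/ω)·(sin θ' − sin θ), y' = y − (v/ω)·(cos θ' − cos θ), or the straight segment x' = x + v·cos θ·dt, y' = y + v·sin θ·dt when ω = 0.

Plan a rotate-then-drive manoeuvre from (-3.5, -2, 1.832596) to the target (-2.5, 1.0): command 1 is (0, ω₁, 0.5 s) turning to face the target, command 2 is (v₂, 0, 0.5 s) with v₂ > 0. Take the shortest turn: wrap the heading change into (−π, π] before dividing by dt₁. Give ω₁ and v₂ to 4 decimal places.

ω₁ = -1.1671, v₂ = 6.3246

heading to target = atan2(1−-2, -2.5−-3.5) = 1.2490
Δθ = wrap(1.2490 − 1.8326) = -0.5836; ω₁ = Δθ/dt₁ = -1.1671
distance = √((-2.5−-3.5)² + (1−-2)²) = 3.1623; v₂ = distance/dt₂ = 6.3246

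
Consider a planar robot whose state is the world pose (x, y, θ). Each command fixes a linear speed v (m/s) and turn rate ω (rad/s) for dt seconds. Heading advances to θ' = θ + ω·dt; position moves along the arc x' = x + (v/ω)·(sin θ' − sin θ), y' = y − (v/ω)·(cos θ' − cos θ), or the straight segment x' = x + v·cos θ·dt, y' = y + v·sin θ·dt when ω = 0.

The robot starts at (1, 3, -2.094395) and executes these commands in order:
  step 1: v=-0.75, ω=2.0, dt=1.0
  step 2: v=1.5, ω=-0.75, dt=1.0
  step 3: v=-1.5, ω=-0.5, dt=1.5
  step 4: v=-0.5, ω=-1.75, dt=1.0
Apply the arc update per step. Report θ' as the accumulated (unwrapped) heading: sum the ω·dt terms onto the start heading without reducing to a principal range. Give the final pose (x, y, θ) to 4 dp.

step 1: θ'=-0.0944 (R=-0.3750) → pose (0.7106, 3.5608, -0.0944)
step 2: θ'=-0.8444 (R=-2.0000) → pose (2.0172, 2.8981, -0.8444)
step 3: θ'=-1.5944 (R=3.0000) → pose (1.2608, 4.9614, -1.5944)
step 4: θ'=-3.3444 (R=0.2857) → pose (1.6039, 5.2346, -3.3444)

(1.6039, 5.2346, -3.3444)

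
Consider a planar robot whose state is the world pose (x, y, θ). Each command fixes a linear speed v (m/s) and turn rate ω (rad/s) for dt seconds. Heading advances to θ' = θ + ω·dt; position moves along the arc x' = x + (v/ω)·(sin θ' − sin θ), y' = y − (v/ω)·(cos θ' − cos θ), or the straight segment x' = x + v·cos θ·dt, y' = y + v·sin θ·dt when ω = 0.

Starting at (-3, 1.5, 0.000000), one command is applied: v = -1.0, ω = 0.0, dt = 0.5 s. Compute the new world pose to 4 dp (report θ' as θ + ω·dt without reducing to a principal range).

(-3.5000, 1.5000, 0.0000)

θ' = 0.0000 + 0.0·0.5 = 0.0000
ω = 0 → straight: x' = -3 + -1.0·cos(0.0000)·0.5 = -3.5000
y' = 1.5 + -1.0·sin(0.0000)·0.5 = 1.5000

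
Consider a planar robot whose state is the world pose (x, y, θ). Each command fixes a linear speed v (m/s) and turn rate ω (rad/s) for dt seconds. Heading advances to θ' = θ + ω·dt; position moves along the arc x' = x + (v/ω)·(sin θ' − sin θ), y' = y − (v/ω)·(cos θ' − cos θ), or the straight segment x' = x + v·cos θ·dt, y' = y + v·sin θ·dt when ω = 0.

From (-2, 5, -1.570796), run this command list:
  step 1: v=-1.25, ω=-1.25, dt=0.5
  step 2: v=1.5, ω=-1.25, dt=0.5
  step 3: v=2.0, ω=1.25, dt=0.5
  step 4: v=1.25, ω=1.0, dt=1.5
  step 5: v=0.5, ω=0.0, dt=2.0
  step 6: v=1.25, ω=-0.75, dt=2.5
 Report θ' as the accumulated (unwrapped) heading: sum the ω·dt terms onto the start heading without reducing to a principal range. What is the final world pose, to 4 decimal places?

step 1: θ'=-2.1958 (R=1.0000) → pose (-1.8110, 5.5851, -2.1958)
step 2: θ'=-2.8208 (R=-1.2000) → pose (-2.4057, 5.1484, -2.8208)
step 3: θ'=-2.1958 (R=1.6000) → pose (-3.1988, 4.5662, -2.1958)
step 4: θ'=-0.6958 (R=1.2500) → pose (-2.9863, 2.8754, -0.6958)
step 5: θ'=-0.6958 (straight) → pose (-2.2188, 2.2344, -0.6958)
step 6: θ'=-2.5708 (R=-1.6667) → pose (-2.3866, -0.4473, -2.5708)

(-2.3866, -0.4473, -2.5708)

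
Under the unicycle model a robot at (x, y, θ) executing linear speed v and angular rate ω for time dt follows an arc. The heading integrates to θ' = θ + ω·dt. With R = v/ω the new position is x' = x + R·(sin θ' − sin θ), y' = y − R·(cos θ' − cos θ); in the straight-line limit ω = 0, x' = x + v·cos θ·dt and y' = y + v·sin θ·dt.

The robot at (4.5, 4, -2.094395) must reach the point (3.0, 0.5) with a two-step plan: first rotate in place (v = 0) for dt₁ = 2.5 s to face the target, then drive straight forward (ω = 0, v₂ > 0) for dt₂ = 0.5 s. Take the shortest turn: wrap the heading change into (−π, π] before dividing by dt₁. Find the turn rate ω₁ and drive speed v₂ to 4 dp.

ω₁ = 0.0475, v₂ = 7.6158

heading to target = atan2(0.5−4, 3−4.5) = -1.9757
Δθ = wrap(-1.9757 − -2.0944) = 0.1187; ω₁ = Δθ/dt₁ = 0.0475
distance = √((3−4.5)² + (0.5−4)²) = 3.8079; v₂ = distance/dt₂ = 7.6158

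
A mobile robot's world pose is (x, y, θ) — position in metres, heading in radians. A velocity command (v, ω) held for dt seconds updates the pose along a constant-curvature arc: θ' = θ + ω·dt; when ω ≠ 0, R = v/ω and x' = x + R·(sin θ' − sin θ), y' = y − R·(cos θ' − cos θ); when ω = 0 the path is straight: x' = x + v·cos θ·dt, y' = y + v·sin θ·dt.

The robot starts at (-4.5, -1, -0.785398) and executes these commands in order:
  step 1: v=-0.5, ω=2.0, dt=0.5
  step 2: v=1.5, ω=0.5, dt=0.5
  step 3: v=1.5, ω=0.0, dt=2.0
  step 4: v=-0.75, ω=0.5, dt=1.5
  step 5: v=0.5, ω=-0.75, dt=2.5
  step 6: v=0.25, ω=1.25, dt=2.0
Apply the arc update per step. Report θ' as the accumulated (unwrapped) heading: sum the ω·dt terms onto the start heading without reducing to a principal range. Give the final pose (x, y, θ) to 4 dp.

step 1: θ'=0.2146 (R=-0.2500) → pose (-4.7300, -0.9325, 0.2146)
step 2: θ'=0.4646 (R=3.0000) → pose (-4.0247, -0.6833, 0.4646)
step 3: θ'=0.4646 (straight) → pose (-1.3427, 0.6609, 0.4646)
step 4: θ'=1.2146 (R=-1.5000) → pose (-2.0764, -0.1571, 1.2146)
step 5: θ'=-0.6604 (R=-0.6667) → pose (-1.0427, 0.1370, -0.6604)
step 6: θ'=1.8396 (R=0.2000) → pose (-0.7272, 0.3480, 1.8396)

(-0.7272, 0.3480, 1.8396)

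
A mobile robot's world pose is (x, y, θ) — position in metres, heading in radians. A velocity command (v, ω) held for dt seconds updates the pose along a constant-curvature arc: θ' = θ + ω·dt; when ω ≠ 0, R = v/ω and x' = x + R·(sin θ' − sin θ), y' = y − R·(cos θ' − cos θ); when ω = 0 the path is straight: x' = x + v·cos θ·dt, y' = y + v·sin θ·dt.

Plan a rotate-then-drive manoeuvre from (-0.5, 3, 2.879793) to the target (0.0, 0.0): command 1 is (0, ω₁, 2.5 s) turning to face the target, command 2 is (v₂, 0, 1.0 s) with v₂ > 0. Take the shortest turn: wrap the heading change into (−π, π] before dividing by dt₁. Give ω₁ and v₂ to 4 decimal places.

heading to target = atan2(0−3, 0−-0.5) = -1.4056
Δθ = wrap(-1.4056 − 2.8798) = 1.9977; ω₁ = Δθ/dt₁ = 0.7991
distance = √((0−-0.5)² + (0−3)²) = 3.0414; v₂ = distance/dt₂ = 3.0414

ω₁ = 0.7991, v₂ = 3.0414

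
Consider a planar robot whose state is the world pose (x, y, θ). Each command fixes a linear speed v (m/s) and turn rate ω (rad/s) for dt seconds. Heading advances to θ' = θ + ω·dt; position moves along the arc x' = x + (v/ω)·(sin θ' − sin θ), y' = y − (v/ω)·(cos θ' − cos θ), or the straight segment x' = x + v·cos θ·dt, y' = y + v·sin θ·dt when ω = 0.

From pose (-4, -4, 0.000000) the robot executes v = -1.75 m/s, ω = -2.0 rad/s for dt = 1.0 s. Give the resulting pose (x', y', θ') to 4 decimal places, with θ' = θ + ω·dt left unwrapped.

θ' = 0.0000 + -2.0·1.0 = -2.0000
R = v/ω = -1.75/-2.0 = 0.8750
x' = -4 + 0.8750·(sin -2.0000 − sin 0.0000) = -4.7956
y' = -4 − 0.8750·(cos -2.0000 − cos 0.0000) = -2.7609

(-4.7956, -2.7609, -2.0000)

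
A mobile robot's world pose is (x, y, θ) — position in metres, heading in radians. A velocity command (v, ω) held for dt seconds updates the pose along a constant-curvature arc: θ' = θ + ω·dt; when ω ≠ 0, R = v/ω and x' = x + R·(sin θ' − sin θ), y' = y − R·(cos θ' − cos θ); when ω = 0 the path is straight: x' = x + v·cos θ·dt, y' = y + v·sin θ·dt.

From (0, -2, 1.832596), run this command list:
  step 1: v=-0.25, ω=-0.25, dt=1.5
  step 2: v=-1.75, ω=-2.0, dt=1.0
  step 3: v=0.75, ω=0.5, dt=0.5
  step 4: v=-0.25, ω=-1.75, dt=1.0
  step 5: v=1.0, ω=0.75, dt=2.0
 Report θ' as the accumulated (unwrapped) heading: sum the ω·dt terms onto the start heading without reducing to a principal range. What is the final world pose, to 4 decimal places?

step 1: θ'=1.4576 (R=1.0000) → pose (0.0277, -2.3718, 1.4576)
step 2: θ'=-0.5424 (R=0.8750) → pose (-1.2934, -3.0224, -0.5424)
step 3: θ'=-0.2924 (R=1.5000) → pose (-0.9515, -3.1740, -0.2924)
step 4: θ'=-2.0424 (R=0.1429) → pose (-1.0376, -2.9723, -2.0424)
step 5: θ'=-0.5424 (R=1.3333) → pose (-0.5380, -4.7200, -0.5424)

(-0.5380, -4.7200, -0.5424)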